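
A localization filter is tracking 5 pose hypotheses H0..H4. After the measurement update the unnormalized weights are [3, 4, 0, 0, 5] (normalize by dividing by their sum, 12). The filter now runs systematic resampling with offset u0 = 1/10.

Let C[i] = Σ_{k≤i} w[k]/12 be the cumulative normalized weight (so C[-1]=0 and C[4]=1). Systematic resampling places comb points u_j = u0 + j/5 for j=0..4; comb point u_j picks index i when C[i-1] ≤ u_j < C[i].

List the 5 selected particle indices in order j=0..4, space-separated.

C = [1/4, 7/12, 7/12, 7/12, 1]
j=0: u_0=1/10 ∈ [0, 1/4) → index 0
j=1: u_1=3/10 ∈ [1/4, 7/12) → index 1
j=2: u_2=1/2 ∈ [1/4, 7/12) → index 1
j=3: u_3=7/10 ∈ [7/12, 1) → index 4
j=4: u_4=9/10 ∈ [7/12, 1) → index 4

0 1 1 4 4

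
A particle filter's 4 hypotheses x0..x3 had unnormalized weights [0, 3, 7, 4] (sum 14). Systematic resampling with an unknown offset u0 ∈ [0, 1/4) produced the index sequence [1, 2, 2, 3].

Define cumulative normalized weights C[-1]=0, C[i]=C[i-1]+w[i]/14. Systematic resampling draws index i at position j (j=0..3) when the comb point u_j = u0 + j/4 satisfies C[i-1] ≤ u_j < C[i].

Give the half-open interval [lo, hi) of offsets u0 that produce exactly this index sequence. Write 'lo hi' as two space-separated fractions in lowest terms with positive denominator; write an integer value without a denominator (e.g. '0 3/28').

0 3/14

C = [0, 3/14, 5/7, 1]
j=0 picked index 1: u0 ∈ [0, 3/14)
j=1 picked index 2: u0 ∈ [-1/28, 13/28)
j=2 picked index 2: u0 ∈ [-2/7, 3/14)
j=3 picked index 3: u0 ∈ [-1/28, 1/4)
intersection: [0, 3/14)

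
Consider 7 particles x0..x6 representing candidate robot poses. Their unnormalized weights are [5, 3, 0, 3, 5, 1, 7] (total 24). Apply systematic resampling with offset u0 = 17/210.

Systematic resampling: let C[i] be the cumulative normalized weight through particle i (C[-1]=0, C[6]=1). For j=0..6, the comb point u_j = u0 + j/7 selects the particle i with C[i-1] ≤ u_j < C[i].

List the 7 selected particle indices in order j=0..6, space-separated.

C = [5/24, 1/3, 1/3, 11/24, 2/3, 17/24, 1]
j=0: u_0=17/210 ∈ [0, 5/24) → index 0
j=1: u_1=47/210 ∈ [5/24, 1/3) → index 1
j=2: u_2=11/30 ∈ [1/3, 11/24) → index 3
j=3: u_3=107/210 ∈ [11/24, 2/3) → index 4
j=4: u_4=137/210 ∈ [11/24, 2/3) → index 4
j=5: u_5=167/210 ∈ [17/24, 1) → index 6
j=6: u_6=197/210 ∈ [17/24, 1) → index 6

0 1 3 4 4 6 6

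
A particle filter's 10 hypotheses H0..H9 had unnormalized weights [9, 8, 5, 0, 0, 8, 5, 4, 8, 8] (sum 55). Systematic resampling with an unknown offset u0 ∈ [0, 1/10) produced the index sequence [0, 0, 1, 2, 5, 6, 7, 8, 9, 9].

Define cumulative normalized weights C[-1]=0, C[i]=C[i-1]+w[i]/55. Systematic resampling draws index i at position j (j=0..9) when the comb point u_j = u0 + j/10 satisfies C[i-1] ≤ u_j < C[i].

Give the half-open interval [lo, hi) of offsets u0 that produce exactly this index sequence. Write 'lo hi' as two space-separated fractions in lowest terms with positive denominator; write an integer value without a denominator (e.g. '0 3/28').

3/55 7/110

C = [9/55, 17/55, 2/5, 2/5, 2/5, 6/11, 7/11, 39/55, 47/55, 1]
j=0 picked index 0: u0 ∈ [0, 9/55)
j=1 picked index 0: u0 ∈ [-1/10, 7/110)
j=2 picked index 1: u0 ∈ [-2/55, 6/55)
j=3 picked index 2: u0 ∈ [1/110, 1/10)
j=4 picked index 5: u0 ∈ [0, 8/55)
j=5 picked index 6: u0 ∈ [1/22, 3/22)
j=6 picked index 7: u0 ∈ [2/55, 6/55)
j=7 picked index 8: u0 ∈ [1/110, 17/110)
j=8 picked index 9: u0 ∈ [3/55, 1/5)
j=9 picked index 9: u0 ∈ [-1/22, 1/10)
intersection: [3/55, 7/110)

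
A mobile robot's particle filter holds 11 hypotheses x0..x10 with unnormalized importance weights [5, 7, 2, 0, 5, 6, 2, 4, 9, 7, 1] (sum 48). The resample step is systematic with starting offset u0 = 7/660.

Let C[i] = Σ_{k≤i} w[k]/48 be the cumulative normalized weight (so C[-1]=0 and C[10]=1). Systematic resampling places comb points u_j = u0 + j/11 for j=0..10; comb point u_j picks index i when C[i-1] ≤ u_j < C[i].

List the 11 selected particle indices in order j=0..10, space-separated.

C = [5/48, 1/4, 7/24, 7/24, 19/48, 25/48, 9/16, 31/48, 5/6, 47/48, 1]
j=0: u_0=7/660 ∈ [0, 5/48) → index 0
j=1: u_1=67/660 ∈ [0, 5/48) → index 0
j=2: u_2=127/660 ∈ [5/48, 1/4) → index 1
j=3: u_3=17/60 ∈ [1/4, 7/24) → index 2
j=4: u_4=247/660 ∈ [7/24, 19/48) → index 4
j=5: u_5=307/660 ∈ [19/48, 25/48) → index 5
j=6: u_6=367/660 ∈ [25/48, 9/16) → index 6
j=7: u_7=427/660 ∈ [31/48, 5/6) → index 8
j=8: u_8=487/660 ∈ [31/48, 5/6) → index 8
j=9: u_9=547/660 ∈ [31/48, 5/6) → index 8
j=10: u_10=607/660 ∈ [5/6, 47/48) → index 9

0 0 1 2 4 5 6 8 8 8 9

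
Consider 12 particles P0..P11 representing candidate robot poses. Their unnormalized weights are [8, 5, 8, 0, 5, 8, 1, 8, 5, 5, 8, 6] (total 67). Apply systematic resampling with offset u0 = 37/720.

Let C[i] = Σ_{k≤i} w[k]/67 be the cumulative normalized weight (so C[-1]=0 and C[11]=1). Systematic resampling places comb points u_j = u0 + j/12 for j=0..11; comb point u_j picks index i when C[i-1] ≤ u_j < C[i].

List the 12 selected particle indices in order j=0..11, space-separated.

C = [8/67, 13/67, 21/67, 21/67, 26/67, 34/67, 35/67, 43/67, 48/67, 53/67, 61/67, 1]
j=0: u_0=37/720 ∈ [0, 8/67) → index 0
j=1: u_1=97/720 ∈ [8/67, 13/67) → index 1
j=2: u_2=157/720 ∈ [13/67, 21/67) → index 2
j=3: u_3=217/720 ∈ [13/67, 21/67) → index 2
j=4: u_4=277/720 ∈ [21/67, 26/67) → index 4
j=5: u_5=337/720 ∈ [26/67, 34/67) → index 5
j=6: u_6=397/720 ∈ [35/67, 43/67) → index 7
j=7: u_7=457/720 ∈ [35/67, 43/67) → index 7
j=8: u_8=517/720 ∈ [48/67, 53/67) → index 9
j=9: u_9=577/720 ∈ [53/67, 61/67) → index 10
j=10: u_10=637/720 ∈ [53/67, 61/67) → index 10
j=11: u_11=697/720 ∈ [61/67, 1) → index 11

0 1 2 2 4 5 7 7 9 10 10 11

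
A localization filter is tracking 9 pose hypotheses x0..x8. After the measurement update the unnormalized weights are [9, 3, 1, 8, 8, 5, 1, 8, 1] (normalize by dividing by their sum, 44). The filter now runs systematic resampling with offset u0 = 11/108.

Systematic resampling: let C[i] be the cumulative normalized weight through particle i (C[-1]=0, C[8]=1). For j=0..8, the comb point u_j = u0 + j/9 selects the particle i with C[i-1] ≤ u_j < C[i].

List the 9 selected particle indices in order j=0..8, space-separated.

C = [9/44, 3/11, 13/44, 21/44, 29/44, 17/22, 35/44, 43/44, 1]
j=0: u_0=11/108 ∈ [0, 9/44) → index 0
j=1: u_1=23/108 ∈ [9/44, 3/11) → index 1
j=2: u_2=35/108 ∈ [13/44, 21/44) → index 3
j=3: u_3=47/108 ∈ [13/44, 21/44) → index 3
j=4: u_4=59/108 ∈ [21/44, 29/44) → index 4
j=5: u_5=71/108 ∈ [21/44, 29/44) → index 4
j=6: u_6=83/108 ∈ [29/44, 17/22) → index 5
j=7: u_7=95/108 ∈ [35/44, 43/44) → index 7
j=8: u_8=107/108 ∈ [43/44, 1) → index 8

0 1 3 3 4 4 5 7 8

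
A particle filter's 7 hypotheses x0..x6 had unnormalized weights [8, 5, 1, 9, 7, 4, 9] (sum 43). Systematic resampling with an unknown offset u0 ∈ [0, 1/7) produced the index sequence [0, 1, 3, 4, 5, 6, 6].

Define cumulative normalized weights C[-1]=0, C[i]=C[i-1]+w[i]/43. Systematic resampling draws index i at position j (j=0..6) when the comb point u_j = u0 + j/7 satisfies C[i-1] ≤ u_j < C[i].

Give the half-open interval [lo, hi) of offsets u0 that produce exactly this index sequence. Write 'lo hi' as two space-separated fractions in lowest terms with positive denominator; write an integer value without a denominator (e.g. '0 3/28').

38/301 1/7

C = [8/43, 13/43, 14/43, 23/43, 30/43, 34/43, 1]
j=0 picked index 0: u0 ∈ [0, 8/43)
j=1 picked index 1: u0 ∈ [13/301, 48/301)
j=2 picked index 3: u0 ∈ [12/301, 75/301)
j=3 picked index 4: u0 ∈ [32/301, 81/301)
j=4 picked index 5: u0 ∈ [38/301, 66/301)
j=5 picked index 6: u0 ∈ [23/301, 2/7)
j=6 picked index 6: u0 ∈ [-20/301, 1/7)
intersection: [38/301, 1/7)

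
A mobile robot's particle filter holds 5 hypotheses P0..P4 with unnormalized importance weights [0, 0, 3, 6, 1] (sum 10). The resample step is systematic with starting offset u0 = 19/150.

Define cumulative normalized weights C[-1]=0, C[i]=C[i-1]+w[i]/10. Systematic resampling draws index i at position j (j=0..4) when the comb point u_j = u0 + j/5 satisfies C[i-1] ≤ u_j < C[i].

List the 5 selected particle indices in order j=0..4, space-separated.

2 3 3 3 4

C = [0, 0, 3/10, 9/10, 1]
j=0: u_0=19/150 ∈ [0, 3/10) → index 2
j=1: u_1=49/150 ∈ [3/10, 9/10) → index 3
j=2: u_2=79/150 ∈ [3/10, 9/10) → index 3
j=3: u_3=109/150 ∈ [3/10, 9/10) → index 3
j=4: u_4=139/150 ∈ [9/10, 1) → index 4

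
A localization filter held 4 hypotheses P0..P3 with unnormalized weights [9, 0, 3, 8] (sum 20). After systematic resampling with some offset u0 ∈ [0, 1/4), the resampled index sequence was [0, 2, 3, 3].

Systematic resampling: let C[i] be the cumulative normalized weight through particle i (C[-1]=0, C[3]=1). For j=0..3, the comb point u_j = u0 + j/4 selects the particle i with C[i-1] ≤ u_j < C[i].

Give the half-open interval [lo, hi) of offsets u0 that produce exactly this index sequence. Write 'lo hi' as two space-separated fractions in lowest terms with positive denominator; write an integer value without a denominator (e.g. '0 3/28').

1/5 1/4

C = [9/20, 9/20, 3/5, 1]
j=0 picked index 0: u0 ∈ [0, 9/20)
j=1 picked index 2: u0 ∈ [1/5, 7/20)
j=2 picked index 3: u0 ∈ [1/10, 1/2)
j=3 picked index 3: u0 ∈ [-3/20, 1/4)
intersection: [1/5, 1/4)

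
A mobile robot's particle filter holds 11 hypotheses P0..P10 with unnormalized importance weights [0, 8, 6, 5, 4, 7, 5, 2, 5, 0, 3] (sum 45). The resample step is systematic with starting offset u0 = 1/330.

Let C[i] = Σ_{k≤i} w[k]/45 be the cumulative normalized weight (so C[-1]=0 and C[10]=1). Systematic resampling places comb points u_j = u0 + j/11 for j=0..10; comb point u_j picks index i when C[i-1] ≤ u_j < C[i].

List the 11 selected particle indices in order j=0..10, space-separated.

C = [0, 8/45, 14/45, 19/45, 23/45, 2/3, 7/9, 37/45, 14/15, 14/15, 1]
j=0: u_0=1/330 ∈ [0, 8/45) → index 1
j=1: u_1=31/330 ∈ [0, 8/45) → index 1
j=2: u_2=61/330 ∈ [8/45, 14/45) → index 2
j=3: u_3=91/330 ∈ [8/45, 14/45) → index 2
j=4: u_4=11/30 ∈ [14/45, 19/45) → index 3
j=5: u_5=151/330 ∈ [19/45, 23/45) → index 4
j=6: u_6=181/330 ∈ [23/45, 2/3) → index 5
j=7: u_7=211/330 ∈ [23/45, 2/3) → index 5
j=8: u_8=241/330 ∈ [2/3, 7/9) → index 6
j=9: u_9=271/330 ∈ [7/9, 37/45) → index 7
j=10: u_10=301/330 ∈ [37/45, 14/15) → index 8

1 1 2 2 3 4 5 5 6 7 8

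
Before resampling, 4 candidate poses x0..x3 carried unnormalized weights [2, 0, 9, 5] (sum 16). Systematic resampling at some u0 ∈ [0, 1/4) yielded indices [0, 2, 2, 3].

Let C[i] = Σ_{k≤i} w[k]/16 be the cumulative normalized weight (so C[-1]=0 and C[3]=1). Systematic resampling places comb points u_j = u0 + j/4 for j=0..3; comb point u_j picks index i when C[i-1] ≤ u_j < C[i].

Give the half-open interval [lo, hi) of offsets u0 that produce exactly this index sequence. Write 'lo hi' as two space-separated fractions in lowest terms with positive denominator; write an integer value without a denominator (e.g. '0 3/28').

C = [1/8, 1/8, 11/16, 1]
j=0 picked index 0: u0 ∈ [0, 1/8)
j=1 picked index 2: u0 ∈ [-1/8, 7/16)
j=2 picked index 2: u0 ∈ [-3/8, 3/16)
j=3 picked index 3: u0 ∈ [-1/16, 1/4)
intersection: [0, 1/8)

0 1/8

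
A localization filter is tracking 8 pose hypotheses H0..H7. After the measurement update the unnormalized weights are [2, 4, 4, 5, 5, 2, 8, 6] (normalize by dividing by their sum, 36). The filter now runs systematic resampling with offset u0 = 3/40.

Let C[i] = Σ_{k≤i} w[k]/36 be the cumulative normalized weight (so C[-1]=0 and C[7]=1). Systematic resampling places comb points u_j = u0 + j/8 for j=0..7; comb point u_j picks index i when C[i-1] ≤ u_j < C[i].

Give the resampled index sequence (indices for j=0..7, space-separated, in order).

C = [1/18, 1/6, 5/18, 5/12, 5/9, 11/18, 5/6, 1]
j=0: u_0=3/40 ∈ [1/18, 1/6) → index 1
j=1: u_1=1/5 ∈ [1/6, 5/18) → index 2
j=2: u_2=13/40 ∈ [5/18, 5/12) → index 3
j=3: u_3=9/20 ∈ [5/12, 5/9) → index 4
j=4: u_4=23/40 ∈ [5/9, 11/18) → index 5
j=5: u_5=7/10 ∈ [11/18, 5/6) → index 6
j=6: u_6=33/40 ∈ [11/18, 5/6) → index 6
j=7: u_7=19/20 ∈ [5/6, 1) → index 7

1 2 3 4 5 6 6 7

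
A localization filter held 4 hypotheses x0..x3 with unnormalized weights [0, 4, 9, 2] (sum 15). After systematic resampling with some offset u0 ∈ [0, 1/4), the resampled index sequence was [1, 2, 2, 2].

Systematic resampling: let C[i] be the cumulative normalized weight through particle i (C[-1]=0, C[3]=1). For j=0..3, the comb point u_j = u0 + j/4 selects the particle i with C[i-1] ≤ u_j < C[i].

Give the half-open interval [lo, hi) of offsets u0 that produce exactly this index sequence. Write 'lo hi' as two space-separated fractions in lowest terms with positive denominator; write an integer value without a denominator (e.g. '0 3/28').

C = [0, 4/15, 13/15, 1]
j=0 picked index 1: u0 ∈ [0, 4/15)
j=1 picked index 2: u0 ∈ [1/60, 37/60)
j=2 picked index 2: u0 ∈ [-7/30, 11/30)
j=3 picked index 2: u0 ∈ [-29/60, 7/60)
intersection: [1/60, 7/60)

1/60 7/60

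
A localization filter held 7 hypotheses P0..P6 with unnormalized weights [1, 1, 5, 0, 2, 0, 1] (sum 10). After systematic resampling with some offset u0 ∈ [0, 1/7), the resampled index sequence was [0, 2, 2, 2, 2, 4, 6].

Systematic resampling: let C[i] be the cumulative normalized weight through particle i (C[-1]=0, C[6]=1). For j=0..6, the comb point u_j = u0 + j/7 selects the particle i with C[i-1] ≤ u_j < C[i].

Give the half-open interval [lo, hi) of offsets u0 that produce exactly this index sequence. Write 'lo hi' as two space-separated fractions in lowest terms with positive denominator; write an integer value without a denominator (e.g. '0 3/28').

2/35 1/10

C = [1/10, 1/5, 7/10, 7/10, 9/10, 9/10, 1]
j=0 picked index 0: u0 ∈ [0, 1/10)
j=1 picked index 2: u0 ∈ [2/35, 39/70)
j=2 picked index 2: u0 ∈ [-3/35, 29/70)
j=3 picked index 2: u0 ∈ [-8/35, 19/70)
j=4 picked index 2: u0 ∈ [-13/35, 9/70)
j=5 picked index 4: u0 ∈ [-1/70, 13/70)
j=6 picked index 6: u0 ∈ [3/70, 1/7)
intersection: [2/35, 1/10)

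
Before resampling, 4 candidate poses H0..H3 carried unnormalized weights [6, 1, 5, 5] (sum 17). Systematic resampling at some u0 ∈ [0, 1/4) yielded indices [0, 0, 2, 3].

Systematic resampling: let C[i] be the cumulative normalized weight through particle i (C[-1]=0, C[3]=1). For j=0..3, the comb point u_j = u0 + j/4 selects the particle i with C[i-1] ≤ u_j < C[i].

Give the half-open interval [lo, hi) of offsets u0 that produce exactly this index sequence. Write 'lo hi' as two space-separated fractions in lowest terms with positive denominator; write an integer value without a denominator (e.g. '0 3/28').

0 7/68

C = [6/17, 7/17, 12/17, 1]
j=0 picked index 0: u0 ∈ [0, 6/17)
j=1 picked index 0: u0 ∈ [-1/4, 7/68)
j=2 picked index 2: u0 ∈ [-3/34, 7/34)
j=3 picked index 3: u0 ∈ [-3/68, 1/4)
intersection: [0, 7/68)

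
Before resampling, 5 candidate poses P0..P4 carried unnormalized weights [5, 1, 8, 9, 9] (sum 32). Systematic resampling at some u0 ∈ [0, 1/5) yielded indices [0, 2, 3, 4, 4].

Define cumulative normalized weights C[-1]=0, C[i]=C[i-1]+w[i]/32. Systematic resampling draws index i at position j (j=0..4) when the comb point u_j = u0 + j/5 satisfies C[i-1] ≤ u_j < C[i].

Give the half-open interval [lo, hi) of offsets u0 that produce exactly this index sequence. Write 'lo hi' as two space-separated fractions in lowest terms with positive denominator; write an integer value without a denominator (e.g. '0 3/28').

C = [5/32, 3/16, 7/16, 23/32, 1]
j=0 picked index 0: u0 ∈ [0, 5/32)
j=1 picked index 2: u0 ∈ [-1/80, 19/80)
j=2 picked index 3: u0 ∈ [3/80, 51/160)
j=3 picked index 4: u0 ∈ [19/160, 2/5)
j=4 picked index 4: u0 ∈ [-13/160, 1/5)
intersection: [19/160, 5/32)

19/160 5/32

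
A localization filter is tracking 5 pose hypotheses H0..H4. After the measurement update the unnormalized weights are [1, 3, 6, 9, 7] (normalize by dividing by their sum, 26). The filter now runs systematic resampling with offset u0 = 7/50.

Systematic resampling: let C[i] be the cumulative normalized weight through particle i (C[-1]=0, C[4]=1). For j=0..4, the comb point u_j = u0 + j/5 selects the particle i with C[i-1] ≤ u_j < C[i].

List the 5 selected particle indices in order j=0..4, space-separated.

1 2 3 4 4

C = [1/26, 2/13, 5/13, 19/26, 1]
j=0: u_0=7/50 ∈ [1/26, 2/13) → index 1
j=1: u_1=17/50 ∈ [2/13, 5/13) → index 2
j=2: u_2=27/50 ∈ [5/13, 19/26) → index 3
j=3: u_3=37/50 ∈ [19/26, 1) → index 4
j=4: u_4=47/50 ∈ [19/26, 1) → index 4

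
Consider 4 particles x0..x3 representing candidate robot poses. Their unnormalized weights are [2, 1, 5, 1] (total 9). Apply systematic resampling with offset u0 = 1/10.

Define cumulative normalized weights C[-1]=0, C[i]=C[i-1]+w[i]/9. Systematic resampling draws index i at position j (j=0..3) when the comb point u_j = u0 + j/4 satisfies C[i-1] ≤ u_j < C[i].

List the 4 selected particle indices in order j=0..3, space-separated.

C = [2/9, 1/3, 8/9, 1]
j=0: u_0=1/10 ∈ [0, 2/9) → index 0
j=1: u_1=7/20 ∈ [1/3, 8/9) → index 2
j=2: u_2=3/5 ∈ [1/3, 8/9) → index 2
j=3: u_3=17/20 ∈ [1/3, 8/9) → index 2

0 2 2 2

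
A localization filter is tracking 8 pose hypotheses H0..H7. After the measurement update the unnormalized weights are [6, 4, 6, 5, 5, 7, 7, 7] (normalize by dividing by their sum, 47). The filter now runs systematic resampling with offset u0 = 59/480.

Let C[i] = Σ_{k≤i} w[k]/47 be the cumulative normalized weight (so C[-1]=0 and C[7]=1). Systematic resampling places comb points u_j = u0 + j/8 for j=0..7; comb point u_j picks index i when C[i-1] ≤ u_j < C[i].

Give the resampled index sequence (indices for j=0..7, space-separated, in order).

C = [6/47, 10/47, 16/47, 21/47, 26/47, 33/47, 40/47, 1]
j=0: u_0=59/480 ∈ [0, 6/47) → index 0
j=1: u_1=119/480 ∈ [10/47, 16/47) → index 2
j=2: u_2=179/480 ∈ [16/47, 21/47) → index 3
j=3: u_3=239/480 ∈ [21/47, 26/47) → index 4
j=4: u_4=299/480 ∈ [26/47, 33/47) → index 5
j=5: u_5=359/480 ∈ [33/47, 40/47) → index 6
j=6: u_6=419/480 ∈ [40/47, 1) → index 7
j=7: u_7=479/480 ∈ [40/47, 1) → index 7

0 2 3 4 5 6 7 7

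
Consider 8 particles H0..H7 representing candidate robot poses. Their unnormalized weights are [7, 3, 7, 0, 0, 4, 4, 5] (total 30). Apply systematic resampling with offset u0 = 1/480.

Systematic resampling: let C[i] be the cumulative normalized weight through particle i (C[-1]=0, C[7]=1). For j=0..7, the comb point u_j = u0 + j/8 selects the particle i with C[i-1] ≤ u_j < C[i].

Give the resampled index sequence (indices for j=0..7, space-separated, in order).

C = [7/30, 1/3, 17/30, 17/30, 17/30, 7/10, 5/6, 1]
j=0: u_0=1/480 ∈ [0, 7/30) → index 0
j=1: u_1=61/480 ∈ [0, 7/30) → index 0
j=2: u_2=121/480 ∈ [7/30, 1/3) → index 1
j=3: u_3=181/480 ∈ [1/3, 17/30) → index 2
j=4: u_4=241/480 ∈ [1/3, 17/30) → index 2
j=5: u_5=301/480 ∈ [17/30, 7/10) → index 5
j=6: u_6=361/480 ∈ [7/10, 5/6) → index 6
j=7: u_7=421/480 ∈ [5/6, 1) → index 7

0 0 1 2 2 5 6 7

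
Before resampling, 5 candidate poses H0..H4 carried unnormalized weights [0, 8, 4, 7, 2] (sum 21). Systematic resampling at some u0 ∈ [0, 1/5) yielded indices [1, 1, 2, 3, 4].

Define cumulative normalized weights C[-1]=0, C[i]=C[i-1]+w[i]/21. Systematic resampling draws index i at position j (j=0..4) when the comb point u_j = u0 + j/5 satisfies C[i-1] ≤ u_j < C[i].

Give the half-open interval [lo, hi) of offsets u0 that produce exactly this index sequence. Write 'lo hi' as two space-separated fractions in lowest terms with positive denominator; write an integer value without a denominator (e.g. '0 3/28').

11/105 6/35

C = [0, 8/21, 4/7, 19/21, 1]
j=0 picked index 1: u0 ∈ [0, 8/21)
j=1 picked index 1: u0 ∈ [-1/5, 19/105)
j=2 picked index 2: u0 ∈ [-2/105, 6/35)
j=3 picked index 3: u0 ∈ [-1/35, 32/105)
j=4 picked index 4: u0 ∈ [11/105, 1/5)
intersection: [11/105, 6/35)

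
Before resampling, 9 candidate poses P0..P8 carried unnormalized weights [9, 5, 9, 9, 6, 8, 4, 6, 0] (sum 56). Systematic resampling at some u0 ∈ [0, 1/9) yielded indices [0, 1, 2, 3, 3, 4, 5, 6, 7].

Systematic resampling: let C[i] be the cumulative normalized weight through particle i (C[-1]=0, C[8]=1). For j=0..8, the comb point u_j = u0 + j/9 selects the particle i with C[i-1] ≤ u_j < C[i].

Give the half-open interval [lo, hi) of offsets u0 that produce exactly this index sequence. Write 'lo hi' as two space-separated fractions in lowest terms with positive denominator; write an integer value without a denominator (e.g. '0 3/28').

C = [9/56, 1/4, 23/56, 4/7, 19/28, 23/28, 25/28, 1, 1]
j=0 picked index 0: u0 ∈ [0, 9/56)
j=1 picked index 1: u0 ∈ [25/504, 5/36)
j=2 picked index 2: u0 ∈ [1/36, 95/504)
j=3 picked index 3: u0 ∈ [13/168, 5/21)
j=4 picked index 3: u0 ∈ [-17/504, 8/63)
j=5 picked index 4: u0 ∈ [1/63, 31/252)
j=6 picked index 5: u0 ∈ [1/84, 13/84)
j=7 picked index 6: u0 ∈ [11/252, 29/252)
j=8 picked index 7: u0 ∈ [1/252, 1/9)
intersection: [13/168, 1/9)

13/168 1/9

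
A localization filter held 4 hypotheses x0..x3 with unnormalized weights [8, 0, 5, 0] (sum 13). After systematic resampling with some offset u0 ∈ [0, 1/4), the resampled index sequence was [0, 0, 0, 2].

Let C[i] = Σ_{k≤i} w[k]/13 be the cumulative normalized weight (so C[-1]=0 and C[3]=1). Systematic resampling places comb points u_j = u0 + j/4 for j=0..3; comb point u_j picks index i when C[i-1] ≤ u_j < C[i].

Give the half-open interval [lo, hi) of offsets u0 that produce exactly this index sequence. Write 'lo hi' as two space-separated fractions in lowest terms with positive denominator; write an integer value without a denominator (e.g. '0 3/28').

C = [8/13, 8/13, 1, 1]
j=0 picked index 0: u0 ∈ [0, 8/13)
j=1 picked index 0: u0 ∈ [-1/4, 19/52)
j=2 picked index 0: u0 ∈ [-1/2, 3/26)
j=3 picked index 2: u0 ∈ [-7/52, 1/4)
intersection: [0, 3/26)

0 3/26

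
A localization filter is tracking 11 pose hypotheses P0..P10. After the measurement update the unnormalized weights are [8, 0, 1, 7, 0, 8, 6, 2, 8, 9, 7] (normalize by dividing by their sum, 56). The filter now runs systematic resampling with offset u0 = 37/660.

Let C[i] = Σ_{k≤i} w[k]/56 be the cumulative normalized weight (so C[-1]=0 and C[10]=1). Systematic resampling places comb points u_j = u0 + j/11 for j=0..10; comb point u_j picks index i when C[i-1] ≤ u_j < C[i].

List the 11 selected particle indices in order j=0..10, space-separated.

C = [1/7, 1/7, 9/56, 2/7, 2/7, 3/7, 15/28, 4/7, 5/7, 7/8, 1]
j=0: u_0=37/660 ∈ [0, 1/7) → index 0
j=1: u_1=97/660 ∈ [1/7, 9/56) → index 2
j=2: u_2=157/660 ∈ [9/56, 2/7) → index 3
j=3: u_3=217/660 ∈ [2/7, 3/7) → index 5
j=4: u_4=277/660 ∈ [2/7, 3/7) → index 5
j=5: u_5=337/660 ∈ [3/7, 15/28) → index 6
j=6: u_6=397/660 ∈ [4/7, 5/7) → index 8
j=7: u_7=457/660 ∈ [4/7, 5/7) → index 8
j=8: u_8=47/60 ∈ [5/7, 7/8) → index 9
j=9: u_9=577/660 ∈ [5/7, 7/8) → index 9
j=10: u_10=637/660 ∈ [7/8, 1) → index 10

0 2 3 5 5 6 8 8 9 9 10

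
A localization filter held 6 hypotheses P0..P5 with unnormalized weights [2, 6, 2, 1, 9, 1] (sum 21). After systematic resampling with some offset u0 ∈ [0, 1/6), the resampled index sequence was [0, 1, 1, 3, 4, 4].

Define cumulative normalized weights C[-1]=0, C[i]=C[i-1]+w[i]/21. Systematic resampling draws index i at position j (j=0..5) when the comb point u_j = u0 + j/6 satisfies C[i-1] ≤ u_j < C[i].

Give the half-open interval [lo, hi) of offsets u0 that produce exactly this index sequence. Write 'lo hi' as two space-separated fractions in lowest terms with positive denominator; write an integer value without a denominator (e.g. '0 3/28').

C = [2/21, 8/21, 10/21, 11/21, 20/21, 1]
j=0 picked index 0: u0 ∈ [0, 2/21)
j=1 picked index 1: u0 ∈ [-1/14, 3/14)
j=2 picked index 1: u0 ∈ [-5/21, 1/21)
j=3 picked index 3: u0 ∈ [-1/42, 1/42)
j=4 picked index 4: u0 ∈ [-1/7, 2/7)
j=5 picked index 4: u0 ∈ [-13/42, 5/42)
intersection: [0, 1/42)

0 1/42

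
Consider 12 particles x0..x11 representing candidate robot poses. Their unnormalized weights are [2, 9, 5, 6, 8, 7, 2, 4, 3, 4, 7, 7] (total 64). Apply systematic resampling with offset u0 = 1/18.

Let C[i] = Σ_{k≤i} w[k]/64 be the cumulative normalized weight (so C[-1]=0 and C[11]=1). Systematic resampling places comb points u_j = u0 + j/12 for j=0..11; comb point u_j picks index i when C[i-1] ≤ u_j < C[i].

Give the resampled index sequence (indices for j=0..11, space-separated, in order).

C = [1/32, 11/64, 1/4, 11/32, 15/32, 37/64, 39/64, 43/64, 23/32, 25/32, 57/64, 1]
j=0: u_0=1/18 ∈ [1/32, 11/64) → index 1
j=1: u_1=5/36 ∈ [1/32, 11/64) → index 1
j=2: u_2=2/9 ∈ [11/64, 1/4) → index 2
j=3: u_3=11/36 ∈ [1/4, 11/32) → index 3
j=4: u_4=7/18 ∈ [11/32, 15/32) → index 4
j=5: u_5=17/36 ∈ [15/32, 37/64) → index 5
j=6: u_6=5/9 ∈ [15/32, 37/64) → index 5
j=7: u_7=23/36 ∈ [39/64, 43/64) → index 7
j=8: u_8=13/18 ∈ [23/32, 25/32) → index 9
j=9: u_9=29/36 ∈ [25/32, 57/64) → index 10
j=10: u_10=8/9 ∈ [25/32, 57/64) → index 10
j=11: u_11=35/36 ∈ [57/64, 1) → index 11

1 1 2 3 4 5 5 7 9 10 10 11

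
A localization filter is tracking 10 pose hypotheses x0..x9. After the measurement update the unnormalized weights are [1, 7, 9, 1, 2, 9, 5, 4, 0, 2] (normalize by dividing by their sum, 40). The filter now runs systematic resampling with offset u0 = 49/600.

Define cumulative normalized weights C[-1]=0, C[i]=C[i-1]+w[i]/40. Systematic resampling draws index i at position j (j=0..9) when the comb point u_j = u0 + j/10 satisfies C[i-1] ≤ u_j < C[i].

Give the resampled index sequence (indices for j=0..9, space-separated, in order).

1 1 2 2 4 5 5 6 7 9

C = [1/40, 1/5, 17/40, 9/20, 1/2, 29/40, 17/20, 19/20, 19/20, 1]
j=0: u_0=49/600 ∈ [1/40, 1/5) → index 1
j=1: u_1=109/600 ∈ [1/40, 1/5) → index 1
j=2: u_2=169/600 ∈ [1/5, 17/40) → index 2
j=3: u_3=229/600 ∈ [1/5, 17/40) → index 2
j=4: u_4=289/600 ∈ [9/20, 1/2) → index 4
j=5: u_5=349/600 ∈ [1/2, 29/40) → index 5
j=6: u_6=409/600 ∈ [1/2, 29/40) → index 5
j=7: u_7=469/600 ∈ [29/40, 17/20) → index 6
j=8: u_8=529/600 ∈ [17/20, 19/20) → index 7
j=9: u_9=589/600 ∈ [19/20, 1) → index 9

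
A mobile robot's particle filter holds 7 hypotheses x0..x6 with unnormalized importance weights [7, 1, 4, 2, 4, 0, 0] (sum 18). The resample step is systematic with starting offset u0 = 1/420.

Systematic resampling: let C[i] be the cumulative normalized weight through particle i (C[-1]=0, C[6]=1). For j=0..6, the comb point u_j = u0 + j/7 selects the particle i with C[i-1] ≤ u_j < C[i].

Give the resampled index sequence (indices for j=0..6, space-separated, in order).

0 0 0 1 2 3 4

C = [7/18, 4/9, 2/3, 7/9, 1, 1, 1]
j=0: u_0=1/420 ∈ [0, 7/18) → index 0
j=1: u_1=61/420 ∈ [0, 7/18) → index 0
j=2: u_2=121/420 ∈ [0, 7/18) → index 0
j=3: u_3=181/420 ∈ [7/18, 4/9) → index 1
j=4: u_4=241/420 ∈ [4/9, 2/3) → index 2
j=5: u_5=43/60 ∈ [2/3, 7/9) → index 3
j=6: u_6=361/420 ∈ [7/9, 1) → index 4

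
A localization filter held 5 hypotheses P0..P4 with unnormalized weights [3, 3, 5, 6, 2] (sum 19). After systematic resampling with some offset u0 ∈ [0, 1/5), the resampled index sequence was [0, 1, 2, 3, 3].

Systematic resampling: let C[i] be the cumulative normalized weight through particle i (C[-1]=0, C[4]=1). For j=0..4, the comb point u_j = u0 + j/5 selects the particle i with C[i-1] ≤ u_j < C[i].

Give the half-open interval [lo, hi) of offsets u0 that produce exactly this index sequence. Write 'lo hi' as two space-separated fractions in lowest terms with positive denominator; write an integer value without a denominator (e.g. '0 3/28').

C = [3/19, 6/19, 11/19, 17/19, 1]
j=0 picked index 0: u0 ∈ [0, 3/19)
j=1 picked index 1: u0 ∈ [-4/95, 11/95)
j=2 picked index 2: u0 ∈ [-8/95, 17/95)
j=3 picked index 3: u0 ∈ [-2/95, 28/95)
j=4 picked index 3: u0 ∈ [-21/95, 9/95)
intersection: [0, 9/95)

0 9/95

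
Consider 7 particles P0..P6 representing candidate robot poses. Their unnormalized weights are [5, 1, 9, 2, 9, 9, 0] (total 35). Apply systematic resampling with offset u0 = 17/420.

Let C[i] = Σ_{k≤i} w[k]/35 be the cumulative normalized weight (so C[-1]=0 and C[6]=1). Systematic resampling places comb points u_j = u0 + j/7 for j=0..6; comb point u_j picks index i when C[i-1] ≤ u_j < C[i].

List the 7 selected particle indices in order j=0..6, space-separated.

C = [1/7, 6/35, 3/7, 17/35, 26/35, 1, 1]
j=0: u_0=17/420 ∈ [0, 1/7) → index 0
j=1: u_1=11/60 ∈ [6/35, 3/7) → index 2
j=2: u_2=137/420 ∈ [6/35, 3/7) → index 2
j=3: u_3=197/420 ∈ [3/7, 17/35) → index 3
j=4: u_4=257/420 ∈ [17/35, 26/35) → index 4
j=5: u_5=317/420 ∈ [26/35, 1) → index 5
j=6: u_6=377/420 ∈ [26/35, 1) → index 5

0 2 2 3 4 5 5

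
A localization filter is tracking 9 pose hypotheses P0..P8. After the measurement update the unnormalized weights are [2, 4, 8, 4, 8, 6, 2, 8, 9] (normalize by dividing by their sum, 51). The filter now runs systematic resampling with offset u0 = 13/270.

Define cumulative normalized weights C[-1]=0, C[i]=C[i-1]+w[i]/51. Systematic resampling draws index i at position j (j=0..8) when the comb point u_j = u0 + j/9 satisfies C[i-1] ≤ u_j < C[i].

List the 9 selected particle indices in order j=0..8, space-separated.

C = [2/51, 2/17, 14/51, 6/17, 26/51, 32/51, 2/3, 14/17, 1]
j=0: u_0=13/270 ∈ [2/51, 2/17) → index 1
j=1: u_1=43/270 ∈ [2/17, 14/51) → index 2
j=2: u_2=73/270 ∈ [2/17, 14/51) → index 2
j=3: u_3=103/270 ∈ [6/17, 26/51) → index 4
j=4: u_4=133/270 ∈ [6/17, 26/51) → index 4
j=5: u_5=163/270 ∈ [26/51, 32/51) → index 5
j=6: u_6=193/270 ∈ [2/3, 14/17) → index 7
j=7: u_7=223/270 ∈ [14/17, 1) → index 8
j=8: u_8=253/270 ∈ [14/17, 1) → index 8

1 2 2 4 4 5 7 8 8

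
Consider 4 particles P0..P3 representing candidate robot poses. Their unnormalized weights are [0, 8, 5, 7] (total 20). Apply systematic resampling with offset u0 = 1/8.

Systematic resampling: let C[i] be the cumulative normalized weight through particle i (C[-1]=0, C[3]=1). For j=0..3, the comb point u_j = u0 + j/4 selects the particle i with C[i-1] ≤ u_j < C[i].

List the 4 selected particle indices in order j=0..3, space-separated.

1 1 2 3

C = [0, 2/5, 13/20, 1]
j=0: u_0=1/8 ∈ [0, 2/5) → index 1
j=1: u_1=3/8 ∈ [0, 2/5) → index 1
j=2: u_2=5/8 ∈ [2/5, 13/20) → index 2
j=3: u_3=7/8 ∈ [13/20, 1) → index 3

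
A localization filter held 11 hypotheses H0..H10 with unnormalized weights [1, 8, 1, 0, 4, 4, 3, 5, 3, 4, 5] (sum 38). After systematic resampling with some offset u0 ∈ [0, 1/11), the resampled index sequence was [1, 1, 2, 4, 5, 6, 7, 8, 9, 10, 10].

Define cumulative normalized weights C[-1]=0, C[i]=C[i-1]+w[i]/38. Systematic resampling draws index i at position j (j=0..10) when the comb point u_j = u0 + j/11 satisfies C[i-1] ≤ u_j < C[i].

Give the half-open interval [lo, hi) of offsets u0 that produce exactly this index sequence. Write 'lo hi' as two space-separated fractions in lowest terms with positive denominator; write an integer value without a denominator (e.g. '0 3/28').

C = [1/38, 9/38, 5/19, 5/19, 7/19, 9/19, 21/38, 13/19, 29/38, 33/38, 1]
j=0 picked index 1: u0 ∈ [1/38, 9/38)
j=1 picked index 1: u0 ∈ [-27/418, 61/418)
j=2 picked index 2: u0 ∈ [23/418, 17/209)
j=3 picked index 4: u0 ∈ [-2/209, 20/209)
j=4 picked index 5: u0 ∈ [1/209, 23/209)
j=5 picked index 6: u0 ∈ [4/209, 41/418)
j=6 picked index 7: u0 ∈ [3/418, 29/209)
j=7 picked index 8: u0 ∈ [10/209, 53/418)
j=8 picked index 9: u0 ∈ [15/418, 59/418)
j=9 picked index 10: u0 ∈ [21/418, 2/11)
j=10 picked index 10: u0 ∈ [-17/418, 1/11)
intersection: [23/418, 17/209)

23/418 17/209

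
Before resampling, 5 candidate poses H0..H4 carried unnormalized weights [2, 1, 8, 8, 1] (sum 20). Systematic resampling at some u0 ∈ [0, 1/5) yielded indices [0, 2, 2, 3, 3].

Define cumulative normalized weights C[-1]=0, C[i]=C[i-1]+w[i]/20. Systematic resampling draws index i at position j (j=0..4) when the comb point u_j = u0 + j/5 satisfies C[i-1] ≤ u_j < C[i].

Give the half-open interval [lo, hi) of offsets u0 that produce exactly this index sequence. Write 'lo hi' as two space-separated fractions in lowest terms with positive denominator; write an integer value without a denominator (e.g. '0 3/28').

C = [1/10, 3/20, 11/20, 19/20, 1]
j=0 picked index 0: u0 ∈ [0, 1/10)
j=1 picked index 2: u0 ∈ [-1/20, 7/20)
j=2 picked index 2: u0 ∈ [-1/4, 3/20)
j=3 picked index 3: u0 ∈ [-1/20, 7/20)
j=4 picked index 3: u0 ∈ [-1/4, 3/20)
intersection: [0, 1/10)

0 1/10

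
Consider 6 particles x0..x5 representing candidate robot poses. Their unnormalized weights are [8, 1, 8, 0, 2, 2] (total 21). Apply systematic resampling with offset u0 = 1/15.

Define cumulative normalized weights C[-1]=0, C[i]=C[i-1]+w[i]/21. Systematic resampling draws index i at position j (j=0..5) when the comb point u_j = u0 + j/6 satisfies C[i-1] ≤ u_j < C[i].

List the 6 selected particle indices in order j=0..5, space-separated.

C = [8/21, 3/7, 17/21, 17/21, 19/21, 1]
j=0: u_0=1/15 ∈ [0, 8/21) → index 0
j=1: u_1=7/30 ∈ [0, 8/21) → index 0
j=2: u_2=2/5 ∈ [8/21, 3/7) → index 1
j=3: u_3=17/30 ∈ [3/7, 17/21) → index 2
j=4: u_4=11/15 ∈ [3/7, 17/21) → index 2
j=5: u_5=9/10 ∈ [17/21, 19/21) → index 4

0 0 1 2 2 4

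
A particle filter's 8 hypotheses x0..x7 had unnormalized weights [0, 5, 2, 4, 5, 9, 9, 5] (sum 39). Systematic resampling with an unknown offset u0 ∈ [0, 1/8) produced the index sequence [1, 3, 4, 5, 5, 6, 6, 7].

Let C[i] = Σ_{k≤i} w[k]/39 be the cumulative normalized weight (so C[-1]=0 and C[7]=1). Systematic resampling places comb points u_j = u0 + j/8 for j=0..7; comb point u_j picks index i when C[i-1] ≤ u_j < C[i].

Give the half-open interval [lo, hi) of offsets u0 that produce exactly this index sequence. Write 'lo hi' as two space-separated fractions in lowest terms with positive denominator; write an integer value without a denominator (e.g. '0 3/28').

17/312 19/156

C = [0, 5/39, 7/39, 11/39, 16/39, 25/39, 34/39, 1]
j=0 picked index 1: u0 ∈ [0, 5/39)
j=1 picked index 3: u0 ∈ [17/312, 49/312)
j=2 picked index 4: u0 ∈ [5/156, 25/156)
j=3 picked index 5: u0 ∈ [11/312, 83/312)
j=4 picked index 5: u0 ∈ [-7/78, 11/78)
j=5 picked index 6: u0 ∈ [5/312, 77/312)
j=6 picked index 6: u0 ∈ [-17/156, 19/156)
j=7 picked index 7: u0 ∈ [-1/312, 1/8)
intersection: [17/312, 19/156)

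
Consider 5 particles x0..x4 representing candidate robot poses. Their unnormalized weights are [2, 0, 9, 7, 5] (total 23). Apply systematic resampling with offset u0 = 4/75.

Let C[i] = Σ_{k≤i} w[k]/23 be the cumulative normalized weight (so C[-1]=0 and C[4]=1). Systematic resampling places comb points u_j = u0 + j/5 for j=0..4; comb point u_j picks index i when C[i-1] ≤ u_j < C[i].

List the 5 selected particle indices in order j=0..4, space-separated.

0 2 2 3 4

C = [2/23, 2/23, 11/23, 18/23, 1]
j=0: u_0=4/75 ∈ [0, 2/23) → index 0
j=1: u_1=19/75 ∈ [2/23, 11/23) → index 2
j=2: u_2=34/75 ∈ [2/23, 11/23) → index 2
j=3: u_3=49/75 ∈ [11/23, 18/23) → index 3
j=4: u_4=64/75 ∈ [18/23, 1) → index 4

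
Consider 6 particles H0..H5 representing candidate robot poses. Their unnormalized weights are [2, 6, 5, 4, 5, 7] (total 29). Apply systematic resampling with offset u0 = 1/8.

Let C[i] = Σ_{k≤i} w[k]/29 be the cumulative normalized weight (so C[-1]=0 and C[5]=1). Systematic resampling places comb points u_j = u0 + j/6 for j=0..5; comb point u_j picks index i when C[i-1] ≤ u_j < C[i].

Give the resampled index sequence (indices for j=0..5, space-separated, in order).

1 2 3 4 5 5

C = [2/29, 8/29, 13/29, 17/29, 22/29, 1]
j=0: u_0=1/8 ∈ [2/29, 8/29) → index 1
j=1: u_1=7/24 ∈ [8/29, 13/29) → index 2
j=2: u_2=11/24 ∈ [13/29, 17/29) → index 3
j=3: u_3=5/8 ∈ [17/29, 22/29) → index 4
j=4: u_4=19/24 ∈ [22/29, 1) → index 5
j=5: u_5=23/24 ∈ [22/29, 1) → index 5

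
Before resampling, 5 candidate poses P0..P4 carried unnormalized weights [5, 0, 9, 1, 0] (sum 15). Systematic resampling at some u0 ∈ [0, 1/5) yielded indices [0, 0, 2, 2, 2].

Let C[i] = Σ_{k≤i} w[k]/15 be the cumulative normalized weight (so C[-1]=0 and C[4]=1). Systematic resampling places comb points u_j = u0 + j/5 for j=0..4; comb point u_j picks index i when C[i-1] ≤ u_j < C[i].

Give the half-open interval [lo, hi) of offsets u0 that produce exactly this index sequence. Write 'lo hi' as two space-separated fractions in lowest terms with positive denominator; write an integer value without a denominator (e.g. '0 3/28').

C = [1/3, 1/3, 14/15, 1, 1]
j=0 picked index 0: u0 ∈ [0, 1/3)
j=1 picked index 0: u0 ∈ [-1/5, 2/15)
j=2 picked index 2: u0 ∈ [-1/15, 8/15)
j=3 picked index 2: u0 ∈ [-4/15, 1/3)
j=4 picked index 2: u0 ∈ [-7/15, 2/15)
intersection: [0, 2/15)

0 2/15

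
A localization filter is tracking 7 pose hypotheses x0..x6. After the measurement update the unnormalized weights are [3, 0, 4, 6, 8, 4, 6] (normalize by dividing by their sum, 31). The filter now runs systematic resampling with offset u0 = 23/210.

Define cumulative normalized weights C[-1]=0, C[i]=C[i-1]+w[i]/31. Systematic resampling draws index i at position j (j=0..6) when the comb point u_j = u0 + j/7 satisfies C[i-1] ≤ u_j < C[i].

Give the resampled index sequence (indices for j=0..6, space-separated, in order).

C = [3/31, 3/31, 7/31, 13/31, 21/31, 25/31, 1]
j=0: u_0=23/210 ∈ [3/31, 7/31) → index 2
j=1: u_1=53/210 ∈ [7/31, 13/31) → index 3
j=2: u_2=83/210 ∈ [7/31, 13/31) → index 3
j=3: u_3=113/210 ∈ [13/31, 21/31) → index 4
j=4: u_4=143/210 ∈ [21/31, 25/31) → index 5
j=5: u_5=173/210 ∈ [25/31, 1) → index 6
j=6: u_6=29/30 ∈ [25/31, 1) → index 6

2 3 3 4 5 6 6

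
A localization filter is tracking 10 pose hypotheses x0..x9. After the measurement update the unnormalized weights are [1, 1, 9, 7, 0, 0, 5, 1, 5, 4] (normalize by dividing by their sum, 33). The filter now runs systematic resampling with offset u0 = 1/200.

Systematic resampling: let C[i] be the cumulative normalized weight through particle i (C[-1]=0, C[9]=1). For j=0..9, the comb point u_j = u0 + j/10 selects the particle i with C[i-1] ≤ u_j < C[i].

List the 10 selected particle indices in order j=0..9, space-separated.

0 2 2 2 3 3 6 7 8 9

C = [1/33, 2/33, 1/3, 6/11, 6/11, 6/11, 23/33, 8/11, 29/33, 1]
j=0: u_0=1/200 ∈ [0, 1/33) → index 0
j=1: u_1=21/200 ∈ [2/33, 1/3) → index 2
j=2: u_2=41/200 ∈ [2/33, 1/3) → index 2
j=3: u_3=61/200 ∈ [2/33, 1/3) → index 2
j=4: u_4=81/200 ∈ [1/3, 6/11) → index 3
j=5: u_5=101/200 ∈ [1/3, 6/11) → index 3
j=6: u_6=121/200 ∈ [6/11, 23/33) → index 6
j=7: u_7=141/200 ∈ [23/33, 8/11) → index 7
j=8: u_8=161/200 ∈ [8/11, 29/33) → index 8
j=9: u_9=181/200 ∈ [29/33, 1) → index 9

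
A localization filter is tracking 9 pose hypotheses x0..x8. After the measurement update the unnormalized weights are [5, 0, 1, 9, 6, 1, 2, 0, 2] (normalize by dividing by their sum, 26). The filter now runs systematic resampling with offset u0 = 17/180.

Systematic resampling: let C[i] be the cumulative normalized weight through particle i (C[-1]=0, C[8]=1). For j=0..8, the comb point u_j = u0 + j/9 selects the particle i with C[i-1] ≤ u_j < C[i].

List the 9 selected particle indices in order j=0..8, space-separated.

0 2 3 3 3 4 4 6 8

C = [5/26, 5/26, 3/13, 15/26, 21/26, 11/13, 12/13, 12/13, 1]
j=0: u_0=17/180 ∈ [0, 5/26) → index 0
j=1: u_1=37/180 ∈ [5/26, 3/13) → index 2
j=2: u_2=19/60 ∈ [3/13, 15/26) → index 3
j=3: u_3=77/180 ∈ [3/13, 15/26) → index 3
j=4: u_4=97/180 ∈ [3/13, 15/26) → index 3
j=5: u_5=13/20 ∈ [15/26, 21/26) → index 4
j=6: u_6=137/180 ∈ [15/26, 21/26) → index 4
j=7: u_7=157/180 ∈ [11/13, 12/13) → index 6
j=8: u_8=59/60 ∈ [12/13, 1) → index 8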